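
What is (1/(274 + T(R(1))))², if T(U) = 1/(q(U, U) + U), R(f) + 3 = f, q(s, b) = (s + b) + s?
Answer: 64/4800481 ≈ 1.3332e-5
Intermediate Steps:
q(s, b) = b + 2*s (q(s, b) = (b + s) + s = b + 2*s)
R(f) = -3 + f
T(U) = 1/(4*U) (T(U) = 1/((U + 2*U) + U) = 1/(3*U + U) = 1/(4*U))
(1/(274 + T(R(1))))² = (1/(274 + 1/(4*(-3 + 1))))² = (1/(274 + (¼)/(-2)))² = (1/(274 + (¼)*(-½)))² = (1/(274 - ⅛))² = (1/(2191/8))² = (8/2191)² = 64/4800481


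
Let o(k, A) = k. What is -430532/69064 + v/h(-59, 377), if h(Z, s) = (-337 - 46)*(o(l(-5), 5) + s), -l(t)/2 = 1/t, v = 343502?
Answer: -6320185709/734029458 ≈ -8.6103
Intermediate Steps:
l(t) = -2/t
h(Z, s) = -766/5 - 383*s (h(Z, s) = (-337 - 46)*(-2/(-5) + s) = -383*(-2*(-⅕) + s) = -383*(⅖ + s) = -766/5 - 383*s)
-430532/69064 + v/h(-59, 377) = -430532/69064 + 343502/(-766/5 - 383*377) = -430532*1/69064 + 343502/(-766/5 - 144391) = -107633/17266 + 343502/(-722721/5) = -107633/17266 + 343502*(-5/722721) = -107633/17266 - 101030/42513 = -6320185709/734029458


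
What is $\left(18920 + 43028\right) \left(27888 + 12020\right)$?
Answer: $2472220784$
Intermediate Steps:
$\left(18920 + 43028\right) \left(27888 + 12020\right) = 61948 \cdot 39908 = 2472220784$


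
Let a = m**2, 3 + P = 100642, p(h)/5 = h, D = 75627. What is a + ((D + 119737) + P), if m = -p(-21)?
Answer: 307028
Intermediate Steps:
p(h) = 5*h
P = 100639 (P = -3 + 100642 = 100639)
m = 105 (m = -5*(-21) = -1*(-105) = 105)
a = 11025 (a = 105**2 = 11025)
a + ((D + 119737) + P) = 11025 + ((75627 + 119737) + 100639) = 11025 + (195364 + 100639) = 11025 + 296003 = 307028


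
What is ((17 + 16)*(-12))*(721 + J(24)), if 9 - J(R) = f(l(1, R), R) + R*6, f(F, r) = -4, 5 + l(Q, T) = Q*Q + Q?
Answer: -233640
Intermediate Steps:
l(Q, T) = -5 + Q + Q**2 (l(Q, T) = -5 + (Q*Q + Q) = -5 + (Q**2 + Q) = -5 + (Q + Q**2) = -5 + Q + Q**2)
J(R) = 13 - 6*R (J(R) = 9 - (-4 + R*6) = 9 - (-4 + 6*R) = 9 + (4 - 6*R) = 13 - 6*R)
((17 + 16)*(-12))*(721 + J(24)) = ((17 + 16)*(-12))*(721 + (13 - 6*24)) = (33*(-12))*(721 + (13 - 144)) = -396*(721 - 131) = -396*590 = -233640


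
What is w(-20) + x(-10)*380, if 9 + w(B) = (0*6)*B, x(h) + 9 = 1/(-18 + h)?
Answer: -24098/7 ≈ -3442.6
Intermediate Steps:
x(h) = -9 + 1/(-18 + h)
w(B) = -9 (w(B) = -9 + (0*6)*B = -9 + 0*B = -9 + 0 = -9)
w(-20) + x(-10)*380 = -9 + ((163 - 9*(-10))/(-18 - 10))*380 = -9 + ((163 + 90)/(-28))*380 = -9 - 1/28*253*380 = -9 - 253/28*380 = -9 - 24035/7 = -24098/7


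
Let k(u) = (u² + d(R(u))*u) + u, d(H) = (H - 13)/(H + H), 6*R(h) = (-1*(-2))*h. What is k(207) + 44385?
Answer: 87525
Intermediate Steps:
R(h) = h/3 (R(h) = ((-1*(-2))*h)/6 = (2*h)/6 = h/3)
d(H) = (-13 + H)/(2*H) (d(H) = (-13 + H)/((2*H)) = (-13 + H)*(1/(2*H)) = (-13 + H)/(2*H))
k(u) = -39/2 + u² + 3*u/2 (k(u) = (u² + ((-13 + u/3)/(2*((u/3))))*u) + u = (u² + ((3/u)*(-13 + u/3)/2)*u) + u = (u² + (3*(-13 + u/3)/(2*u))*u) + u = (u² + (-39/2 + u/2)) + u = (-39/2 + u² + u/2) + u = -39/2 + u² + 3*u/2)
k(207) + 44385 = (-39/2 + (½)*207 + 207*(1 + 207)) + 44385 = (-39/2 + 207/2 + 207*208) + 44385 = (-39/2 + 207/2 + 43056) + 44385 = 43140 + 44385 = 87525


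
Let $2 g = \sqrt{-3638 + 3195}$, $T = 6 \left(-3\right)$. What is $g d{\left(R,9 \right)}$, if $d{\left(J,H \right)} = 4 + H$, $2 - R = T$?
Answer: $\frac{13 i \sqrt{443}}{2} \approx 136.81 i$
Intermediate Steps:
$T = -18$
$R = 20$ ($R = 2 - -18 = 2 + 18 = 20$)
$g = \frac{i \sqrt{443}}{2}$ ($g = \frac{\sqrt{-3638 + 3195}}{2} = \frac{\sqrt{-443}}{2} = \frac{i \sqrt{443}}{2} \approx 10.524 i$)
$g d{\left(R,9 \right)} = \frac{i \sqrt{443}}{2} \left(4 + 9\right) = \frac{i \sqrt{443}}{2} \cdot 13 = \frac{13 i \sqrt{443}}{2}$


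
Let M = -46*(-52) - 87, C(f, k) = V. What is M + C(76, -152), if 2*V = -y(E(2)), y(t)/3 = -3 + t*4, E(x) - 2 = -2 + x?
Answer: 4595/2 ≈ 2297.5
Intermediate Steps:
E(x) = x (E(x) = 2 + (-2 + x) = x)
y(t) = -9 + 12*t (y(t) = 3*(-3 + t*4) = 3*(-3 + 4*t) = -9 + 12*t)
V = -15/2 (V = (-(-9 + 12*2))/2 = (-(-9 + 24))/2 = (-1*15)/2 = (½)*(-15) = -15/2 ≈ -7.5000)
C(f, k) = -15/2
M = 2305 (M = 2392 - 87 = 2305)
M + C(76, -152) = 2305 - 15/2 = 4595/2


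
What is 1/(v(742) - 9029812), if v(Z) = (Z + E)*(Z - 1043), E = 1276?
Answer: -1/9637230 ≈ -1.0376e-7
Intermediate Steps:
v(Z) = (-1043 + Z)*(1276 + Z) (v(Z) = (Z + 1276)*(Z - 1043) = (1276 + Z)*(-1043 + Z) = (-1043 + Z)*(1276 + Z))
1/(v(742) - 9029812) = 1/((-1330868 + 742² + 233*742) - 9029812) = 1/((-1330868 + 550564 + 172886) - 9029812) = 1/(-607418 - 9029812) = 1/(-9637230) = -1/9637230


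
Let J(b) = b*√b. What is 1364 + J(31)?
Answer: 1364 + 31*√31 ≈ 1536.6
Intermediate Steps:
J(b) = b^(3/2)
1364 + J(31) = 1364 + 31^(3/2) = 1364 + 31*√31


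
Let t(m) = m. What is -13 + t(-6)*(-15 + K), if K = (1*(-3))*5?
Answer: 167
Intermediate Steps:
K = -15 (K = -3*5 = -15)
-13 + t(-6)*(-15 + K) = -13 - 6*(-15 - 15) = -13 - 6*(-30) = -13 + 180 = 167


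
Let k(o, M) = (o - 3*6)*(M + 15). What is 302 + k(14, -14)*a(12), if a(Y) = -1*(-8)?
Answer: 270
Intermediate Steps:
k(o, M) = (-18 + o)*(15 + M) (k(o, M) = (o - 18)*(15 + M) = (-18 + o)*(15 + M))
a(Y) = 8
302 + k(14, -14)*a(12) = 302 + (-270 - 18*(-14) + 15*14 - 14*14)*8 = 302 + (-270 + 252 + 210 - 196)*8 = 302 - 4*8 = 302 - 32 = 270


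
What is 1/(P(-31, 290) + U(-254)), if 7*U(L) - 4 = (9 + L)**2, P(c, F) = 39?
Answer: 7/60302 ≈ 0.00011608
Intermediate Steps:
U(L) = 4/7 + (9 + L)**2/7
1/(P(-31, 290) + U(-254)) = 1/(39 + (4/7 + (9 - 254)**2/7)) = 1/(39 + (4/7 + (1/7)*(-245)**2)) = 1/(39 + (4/7 + (1/7)*60025)) = 1/(39 + (4/7 + 8575)) = 1/(39 + 60029/7) = 1/(60302/7) = 7/60302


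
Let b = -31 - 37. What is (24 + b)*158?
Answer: -6952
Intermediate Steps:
b = -68
(24 + b)*158 = (24 - 68)*158 = -44*158 = -6952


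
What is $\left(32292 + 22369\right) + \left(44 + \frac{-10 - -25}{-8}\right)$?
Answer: $\frac{437625}{8} \approx 54703.0$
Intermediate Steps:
$\left(32292 + 22369\right) + \left(44 + \frac{-10 - -25}{-8}\right) = 54661 + \left(44 + \left(-10 + 25\right) \left(- \frac{1}{8}\right)\right) = 54661 + \left(44 + 15 \left(- \frac{1}{8}\right)\right) = 54661 + \left(44 - \frac{15}{8}\right) = 54661 + \frac{337}{8} = \frac{437625}{8}$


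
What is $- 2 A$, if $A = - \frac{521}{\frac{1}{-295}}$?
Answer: $-307390$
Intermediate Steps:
$A = 153695$ ($A = - \frac{521}{- \frac{1}{295}} = \left(-521\right) \left(-295\right) = 153695$)
$- 2 A = \left(-2\right) 153695 = -307390$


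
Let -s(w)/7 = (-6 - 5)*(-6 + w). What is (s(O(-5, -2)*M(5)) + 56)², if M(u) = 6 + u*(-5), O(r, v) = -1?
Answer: 1117249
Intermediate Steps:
M(u) = 6 - 5*u
s(w) = -462 + 77*w (s(w) = -7*(-6 - 5)*(-6 + w) = -(-77)*(-6 + w) = -7*(66 - 11*w) = -462 + 77*w)
(s(O(-5, -2)*M(5)) + 56)² = ((-462 + 77*(-(6 - 5*5))) + 56)² = ((-462 + 77*(-(6 - 25))) + 56)² = ((-462 + 77*(-1*(-19))) + 56)² = ((-462 + 77*19) + 56)² = ((-462 + 1463) + 56)² = (1001 + 56)² = 1057² = 1117249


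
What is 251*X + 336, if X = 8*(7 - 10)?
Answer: -5688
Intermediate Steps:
X = -24 (X = 8*(-3) = -24)
251*X + 336 = 251*(-24) + 336 = -6024 + 336 = -5688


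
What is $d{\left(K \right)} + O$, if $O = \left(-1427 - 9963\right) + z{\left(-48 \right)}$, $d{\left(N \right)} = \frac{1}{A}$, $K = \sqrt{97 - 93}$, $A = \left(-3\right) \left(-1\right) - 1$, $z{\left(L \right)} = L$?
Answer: $- \frac{22875}{2} \approx -11438.0$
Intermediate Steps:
$A = 2$ ($A = 3 - 1 = 2$)
$K = 2$ ($K = \sqrt{4} = 2$)
$d{\left(N \right)} = \frac{1}{2}$
$O = -11438$ ($O = \left(-1427 - 9963\right) - 48 = -11390 - 48 = -11438$)
$d{\left(K \right)} + O = \frac{1}{2} - 11438 = - \frac{22875}{2}$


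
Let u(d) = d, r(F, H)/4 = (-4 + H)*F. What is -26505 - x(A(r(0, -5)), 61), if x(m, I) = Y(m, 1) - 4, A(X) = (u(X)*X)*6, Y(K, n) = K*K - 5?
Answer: -26496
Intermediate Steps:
r(F, H) = 4*F*(-4 + H) (r(F, H) = 4*((-4 + H)*F) = 4*(F*(-4 + H)) = 4*F*(-4 + H))
Y(K, n) = -5 + K² (Y(K, n) = K² - 5 = -5 + K²)
A(X) = 6*X² (A(X) = (X*X)*6 = X²*6 = 6*X²)
x(m, I) = -9 + m² (x(m, I) = (-5 + m²) - 4 = -9 + m²)
-26505 - x(A(r(0, -5)), 61) = -26505 - (-9 + (6*(4*0*(-4 - 5))²)²) = -26505 - (-9 + (6*(4*0*(-9))²)²) = -26505 - (-9 + (6*0²)²) = -26505 - (-9 + (6*0)²) = -26505 - (-9 + 0²) = -26505 - (-9 + 0) = -26505 - 1*(-9) = -26505 + 9 = -26496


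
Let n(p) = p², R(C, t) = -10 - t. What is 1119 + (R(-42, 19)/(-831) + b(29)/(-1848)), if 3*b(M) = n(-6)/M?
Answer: 4153012957/3711246 ≈ 1119.0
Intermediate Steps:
b(M) = 12/M (b(M) = ((-6)²/M)/3 = (36/M)/3 = 12/M)
1119 + (R(-42, 19)/(-831) + b(29)/(-1848)) = 1119 + ((-10 - 1*19)/(-831) + (12/29)/(-1848)) = 1119 + ((-10 - 19)*(-1/831) + (12*(1/29))*(-1/1848)) = 1119 + (-29*(-1/831) + (12/29)*(-1/1848)) = 1119 + (29/831 - 1/4466) = 1119 + 128683/3711246 = 4153012957/3711246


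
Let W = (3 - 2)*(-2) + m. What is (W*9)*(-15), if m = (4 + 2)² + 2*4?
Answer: -5670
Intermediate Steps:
m = 44 (m = 6² + 8 = 36 + 8 = 44)
W = 42 (W = (3 - 2)*(-2) + 44 = 1*(-2) + 44 = -2 + 44 = 42)
(W*9)*(-15) = (42*9)*(-15) = 378*(-15) = -5670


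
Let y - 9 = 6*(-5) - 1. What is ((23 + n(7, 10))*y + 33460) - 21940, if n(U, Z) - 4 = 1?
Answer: 10904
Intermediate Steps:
y = -22 (y = 9 + (6*(-5) - 1) = 9 + (-30 - 1) = 9 - 31 = -22)
n(U, Z) = 5 (n(U, Z) = 4 + 1 = 5)
((23 + n(7, 10))*y + 33460) - 21940 = ((23 + 5)*(-22) + 33460) - 21940 = (28*(-22) + 33460) - 21940 = (-616 + 33460) - 21940 = 32844 - 21940 = 10904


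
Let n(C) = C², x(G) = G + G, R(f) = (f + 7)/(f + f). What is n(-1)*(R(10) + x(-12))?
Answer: -463/20 ≈ -23.150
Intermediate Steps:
R(f) = (7 + f)/(2*f) (R(f) = (7 + f)/((2*f)) = (7 + f)*(1/(2*f)) = (7 + f)/(2*f))
x(G) = 2*G
n(-1)*(R(10) + x(-12)) = (-1)²*((½)*(7 + 10)/10 + 2*(-12)) = 1*((½)*(⅒)*17 - 24) = 1*(17/20 - 24) = 1*(-463/20) = -463/20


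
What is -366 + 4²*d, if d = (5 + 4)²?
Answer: 930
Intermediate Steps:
d = 81 (d = 9² = 81)
-366 + 4²*d = -366 + 4²*81 = -366 + 16*81 = -366 + 1296 = 930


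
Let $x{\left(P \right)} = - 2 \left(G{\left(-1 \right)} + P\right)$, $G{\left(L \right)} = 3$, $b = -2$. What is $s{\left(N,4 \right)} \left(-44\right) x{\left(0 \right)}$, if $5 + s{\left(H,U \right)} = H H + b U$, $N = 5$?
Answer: $3168$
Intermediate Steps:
$x{\left(P \right)} = -6 - 2 P$ ($x{\left(P \right)} = - 2 \left(3 + P\right) = -6 - 2 P$)
$s{\left(H,U \right)} = -5 + H^{2} - 2 U$ ($s{\left(H,U \right)} = -5 + \left(H H - 2 U\right) = -5 + \left(H^{2} - 2 U\right) = -5 + H^{2} - 2 U$)
$s{\left(N,4 \right)} \left(-44\right) x{\left(0 \right)} = \left(-5 + 5^{2} - 8\right) \left(-44\right) \left(-6 - 0\right) = \left(-5 + 25 - 8\right) \left(-44\right) \left(-6 + 0\right) = 12 \left(-44\right) \left(-6\right) = \left(-528\right) \left(-6\right) = 3168$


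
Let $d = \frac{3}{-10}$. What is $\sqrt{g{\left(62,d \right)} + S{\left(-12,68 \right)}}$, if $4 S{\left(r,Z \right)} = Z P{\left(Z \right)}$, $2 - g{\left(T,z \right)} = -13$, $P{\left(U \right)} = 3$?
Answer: $\sqrt{66} \approx 8.124$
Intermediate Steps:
$d = - \frac{3}{10}$ ($d = 3 \left(- \frac{1}{10}\right) = - \frac{3}{10} \approx -0.3$)
$g{\left(T,z \right)} = 15$ ($g{\left(T,z \right)} = 2 - -13 = 2 + 13 = 15$)
$S{\left(r,Z \right)} = \frac{3 Z}{4}$ ($S{\left(r,Z \right)} = \frac{Z 3}{4} = \frac{3 Z}{4}$)
$\sqrt{g{\left(62,d \right)} + S{\left(-12,68 \right)}} = \sqrt{15 + \frac{3}{4} \cdot 68} = \sqrt{15 + 51} = \sqrt{66}$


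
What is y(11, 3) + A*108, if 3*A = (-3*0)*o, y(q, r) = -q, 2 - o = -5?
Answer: -11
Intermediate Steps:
o = 7 (o = 2 - 1*(-5) = 2 + 5 = 7)
A = 0 (A = (-3*0*7)/3 = (0*7)/3 = (⅓)*0 = 0)
y(11, 3) + A*108 = -1*11 + 0*108 = -11 + 0 = -11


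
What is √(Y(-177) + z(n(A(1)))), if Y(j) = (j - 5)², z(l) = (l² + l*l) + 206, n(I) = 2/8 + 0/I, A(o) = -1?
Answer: √533282/4 ≈ 182.57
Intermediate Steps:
n(I) = ¼ (n(I) = 2*(⅛) + 0 = ¼ + 0 = ¼)
z(l) = 206 + 2*l² (z(l) = (l² + l²) + 206 = 2*l² + 206 = 206 + 2*l²)
Y(j) = (-5 + j)²
√(Y(-177) + z(n(A(1)))) = √((-5 - 177)² + (206 + 2*(¼)²)) = √((-182)² + (206 + 2*(1/16))) = √(33124 + (206 + ⅛)) = √(33124 + 1649/8) = √(266641/8) = √533282/4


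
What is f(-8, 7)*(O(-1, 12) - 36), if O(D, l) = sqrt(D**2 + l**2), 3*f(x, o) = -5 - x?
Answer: -36 + sqrt(145) ≈ -23.958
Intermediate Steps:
f(x, o) = -5/3 - x/3 (f(x, o) = (-5 - x)/3 = -5/3 - x/3)
f(-8, 7)*(O(-1, 12) - 36) = (-5/3 - 1/3*(-8))*(sqrt((-1)**2 + 12**2) - 36) = (-5/3 + 8/3)*(sqrt(1 + 144) - 36) = 1*(sqrt(145) - 36) = 1*(-36 + sqrt(145)) = -36 + sqrt(145)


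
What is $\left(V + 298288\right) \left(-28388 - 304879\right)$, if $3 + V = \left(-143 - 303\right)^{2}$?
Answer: $-165700685667$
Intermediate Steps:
$V = 198913$ ($V = -3 + \left(-143 - 303\right)^{2} = -3 + \left(-446\right)^{2} = -3 + 198916 = 198913$)
$\left(V + 298288\right) \left(-28388 - 304879\right) = \left(198913 + 298288\right) \left(-28388 - 304879\right) = 497201 \left(-333267\right) = -165700685667$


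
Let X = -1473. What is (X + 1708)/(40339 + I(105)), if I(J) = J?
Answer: 235/40444 ≈ 0.0058105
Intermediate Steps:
(X + 1708)/(40339 + I(105)) = (-1473 + 1708)/(40339 + 105) = 235/40444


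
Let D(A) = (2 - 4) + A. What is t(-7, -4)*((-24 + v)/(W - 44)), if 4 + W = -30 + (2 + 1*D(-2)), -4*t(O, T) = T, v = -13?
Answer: 37/80 ≈ 0.46250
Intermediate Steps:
D(A) = -2 + A
t(O, T) = -T/4
W = -36 (W = -4 + (-30 + (2 + 1*(-2 - 2))) = -4 + (-30 + (2 + 1*(-4))) = -4 + (-30 + (2 - 4)) = -4 + (-30 - 2) = -4 - 32 = -36)
t(-7, -4)*((-24 + v)/(W - 44)) = (-1/4*(-4))*((-24 - 13)/(-36 - 44)) = 1*(-37/(-80)) = 1*(-37*(-1/80)) = 1*(37/80) = 37/80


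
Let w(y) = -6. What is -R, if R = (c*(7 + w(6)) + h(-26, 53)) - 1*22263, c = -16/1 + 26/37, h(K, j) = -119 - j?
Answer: 830661/37 ≈ 22450.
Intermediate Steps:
c = -566/37 (c = -16*1 + 26*(1/37) = -16 + 26/37 = -566/37 ≈ -15.297)
R = -830661/37 (R = (-566*(7 - 6)/37 + (-119 - 1*53)) - 1*22263 = (-566/37*1 + (-119 - 53)) - 22263 = (-566/37 - 172) - 22263 = -6930/37 - 22263 = -830661/37 ≈ -22450.)
-R = -1*(-830661/37) = 830661/37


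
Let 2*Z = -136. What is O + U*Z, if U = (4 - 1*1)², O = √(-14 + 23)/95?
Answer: -58137/95 ≈ -611.97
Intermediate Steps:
Z = -68 (Z = (½)*(-136) = -68)
O = 3/95 (O = √9*(1/95) = 3*(1/95) = 3/95 ≈ 0.031579)
U = 9 (U = (4 - 1)² = 3² = 9)
O + U*Z = 3/95 + 9*(-68) = 3/95 - 612 = -58137/95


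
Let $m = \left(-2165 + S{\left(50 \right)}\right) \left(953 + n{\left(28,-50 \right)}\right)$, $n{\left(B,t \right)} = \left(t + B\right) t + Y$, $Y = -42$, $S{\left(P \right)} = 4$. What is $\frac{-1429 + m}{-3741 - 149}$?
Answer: $\frac{434720}{389} \approx 1117.5$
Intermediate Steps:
$n{\left(B,t \right)} = -42 + t \left(B + t\right)$ ($n{\left(B,t \right)} = \left(t + B\right) t - 42 = \left(B + t\right) t - 42 = t \left(B + t\right) - 42 = -42 + t \left(B + t\right)$)
$m = -4345771$ ($m = \left(-2165 + 4\right) \left(953 + \left(-42 + \left(-50\right)^{2} + 28 \left(-50\right)\right)\right) = - 2161 \left(953 - -1058\right) = - 2161 \left(953 + 1058\right) = \left(-2161\right) 2011 = -4345771$)
$\frac{-1429 + m}{-3741 - 149} = \frac{-1429 - 4345771}{-3741 - 149} = - \frac{4347200}{-3890} = \left(-4347200\right) \left(- \frac{1}{3890}\right) = \frac{434720}{389}$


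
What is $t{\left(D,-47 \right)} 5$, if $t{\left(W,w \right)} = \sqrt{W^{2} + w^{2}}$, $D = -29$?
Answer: $25 \sqrt{122} \approx 276.13$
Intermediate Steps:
$t{\left(D,-47 \right)} 5 = \sqrt{\left(-29\right)^{2} + \left(-47\right)^{2}} \cdot 5 = \sqrt{841 + 2209} \cdot 5 = \sqrt{3050} \cdot 5 = 5 \sqrt{122} \cdot 5 = 25 \sqrt{122}$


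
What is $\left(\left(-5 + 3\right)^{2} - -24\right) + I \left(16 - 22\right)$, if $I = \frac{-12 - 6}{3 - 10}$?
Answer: $\frac{88}{7} \approx 12.571$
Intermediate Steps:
$I = \frac{18}{7}$ ($I = - \frac{18}{-7} = \left(-18\right) \left(- \frac{1}{7}\right) = \frac{18}{7} \approx 2.5714$)
$\left(\left(-5 + 3\right)^{2} - -24\right) + I \left(16 - 22\right) = \left(\left(-5 + 3\right)^{2} - -24\right) + \frac{18 \left(16 - 22\right)}{7} = \left(\left(-2\right)^{2} + 24\right) + \frac{18}{7} \left(-6\right) = \left(4 + 24\right) - \frac{108}{7} = 28 - \frac{108}{7} = \frac{88}{7}$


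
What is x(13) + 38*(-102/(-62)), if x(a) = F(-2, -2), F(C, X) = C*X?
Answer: 2062/31 ≈ 66.516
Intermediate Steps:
x(a) = 4 (x(a) = -2*(-2) = 4)
x(13) + 38*(-102/(-62)) = 4 + 38*(-102/(-62)) = 4 + 38*(-102*(-1/62)) = 4 + 38*(51/31) = 4 + 1938/31 = 2062/31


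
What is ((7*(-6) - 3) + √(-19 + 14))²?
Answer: (45 - I*√5)² ≈ 2020.0 - 201.25*I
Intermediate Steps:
((7*(-6) - 3) + √(-19 + 14))² = ((-42 - 3) + √(-5))² = (-45 + I*√5)²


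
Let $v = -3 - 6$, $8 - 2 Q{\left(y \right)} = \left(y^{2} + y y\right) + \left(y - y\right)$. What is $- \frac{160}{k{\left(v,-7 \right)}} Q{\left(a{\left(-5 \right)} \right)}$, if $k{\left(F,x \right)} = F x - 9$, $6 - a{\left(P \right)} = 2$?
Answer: $\frac{320}{9} \approx 35.556$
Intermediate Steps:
$a{\left(P \right)} = 4$ ($a{\left(P \right)} = 6 - 2 = 4$)
$Q{\left(y \right)} = 4 - y^{2}$ ($Q{\left(y \right)} = 4 - \frac{\left(y^{2} + y y\right) + \left(y - y\right)}{2} = 4 - \frac{\left(y^{2} + y^{2}\right) + 0}{2} = 4 - \frac{2 y^{2} + 0}{2} = 4 - \frac{2 y^{2}}{2} = 4 - y^{2}$)
$v = -9$
$k{\left(F,x \right)} = -9 + F x$
$- \frac{160}{k{\left(v,-7 \right)}} Q{\left(a{\left(-5 \right)} \right)} = - \frac{160}{-9 - -63} \left(4 - 4^{2}\right) = - \frac{160}{-9 + 63} \left(4 - 16\right) = - \frac{160}{54} \left(4 - 16\right) = \left(-160\right) \frac{1}{54} \left(-12\right) = \left(- \frac{80}{27}\right) \left(-12\right) = \frac{320}{9}$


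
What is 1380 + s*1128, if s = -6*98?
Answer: -661884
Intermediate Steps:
s = -588
1380 + s*1128 = 1380 - 588*1128 = 1380 - 663264 = -661884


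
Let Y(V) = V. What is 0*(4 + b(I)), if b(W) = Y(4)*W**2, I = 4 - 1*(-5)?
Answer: 0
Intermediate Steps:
I = 9 (I = 4 + 5 = 9)
b(W) = 4*W**2
0*(4 + b(I)) = 0*(4 + 4*9**2) = 0*(4 + 4*81) = 0*(4 + 324) = 0*328 = 0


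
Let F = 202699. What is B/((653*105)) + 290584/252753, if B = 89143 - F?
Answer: -2925909236/5776669815 ≈ -0.50650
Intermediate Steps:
B = -113556 (B = 89143 - 1*202699 = 89143 - 202699 = -113556)
B/((653*105)) + 290584/252753 = -113556/(653*105) + 290584/252753 = -113556/68565 + 290584*(1/252753) = -113556*1/68565 + 290584/252753 = -37852/22855 + 290584/252753 = -2925909236/5776669815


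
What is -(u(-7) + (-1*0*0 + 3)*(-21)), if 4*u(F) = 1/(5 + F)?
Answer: 505/8 ≈ 63.125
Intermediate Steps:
u(F) = 1/(4*(5 + F))
-(u(-7) + (-1*0*0 + 3)*(-21)) = -(1/(4*(5 - 7)) + (-1*0*0 + 3)*(-21)) = -((¼)/(-2) + (0*0 + 3)*(-21)) = -((¼)*(-½) + (0 + 3)*(-21)) = -(-⅛ + 3*(-21)) = -(-⅛ - 63) = -1*(-505/8) = 505/8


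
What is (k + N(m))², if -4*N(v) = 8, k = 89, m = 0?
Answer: 7569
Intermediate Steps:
N(v) = -2 (N(v) = -¼*8 = -2)
(k + N(m))² = (89 - 2)² = 87² = 7569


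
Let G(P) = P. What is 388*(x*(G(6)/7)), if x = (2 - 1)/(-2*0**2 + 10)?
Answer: 1164/35 ≈ 33.257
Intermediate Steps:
x = 1/10 (x = 1/(-2*0 + 10) = 1/(0 + 10) = 1/10 ≈ 0.10000)
388*(x*(G(6)/7)) = 388*((6/7)/10) = 388*((6*(1/7))/10) = 388*((1/10)*(6/7)) = 388*(3/35) = 1164/35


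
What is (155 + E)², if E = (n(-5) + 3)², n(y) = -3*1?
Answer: 24025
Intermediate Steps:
n(y) = -3
E = 0 (E = (-3 + 3)² = 0² = 0)
(155 + E)² = (155 + 0)² = 155² = 24025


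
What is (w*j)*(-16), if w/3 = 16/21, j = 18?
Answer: -4608/7 ≈ -658.29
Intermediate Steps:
w = 16/7 (w = 3*(16/21) = 16/7 ≈ 2.2857)
(w*j)*(-16) = ((16/7)*18)*(-16) = (288/7)*(-16) = -4608/7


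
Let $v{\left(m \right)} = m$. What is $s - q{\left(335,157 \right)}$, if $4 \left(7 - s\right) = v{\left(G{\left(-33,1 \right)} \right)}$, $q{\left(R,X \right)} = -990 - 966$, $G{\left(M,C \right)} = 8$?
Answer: $1961$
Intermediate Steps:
$q{\left(R,X \right)} = -1956$
$s = 5$ ($s = 7 - 2 = 5$)
$s - q{\left(335,157 \right)} = 5 - -1956 = 5 + 1956 = 1961$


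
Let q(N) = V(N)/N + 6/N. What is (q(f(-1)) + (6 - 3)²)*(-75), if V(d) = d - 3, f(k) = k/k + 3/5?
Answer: -7125/8 ≈ -890.63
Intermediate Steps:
f(k) = 8/5 (f(k) = 1 + 3*(⅕) = 1 + ⅗ = 8/5)
V(d) = -3 + d
q(N) = 6/N + (-3 + N)/N (q(N) = (-3 + N)/N + 6/N = 6/N + (-3 + N)/N)
(q(f(-1)) + (6 - 3)²)*(-75) = ((3 + 8/5)/(8/5) + (6 - 3)²)*(-75) = ((5/8)*(23/5) + 3²)*(-75) = (23/8 + 9)*(-75) = (95/8)*(-75) = -7125/8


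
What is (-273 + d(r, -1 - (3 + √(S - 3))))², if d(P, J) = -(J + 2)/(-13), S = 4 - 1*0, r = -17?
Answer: 12616704/169 ≈ 74655.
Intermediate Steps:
S = 4 (S = 4 + 0 = 4)
d(P, J) = 2/13 + J/13 (d(P, J) = -(2 + J)*(-1/13) = (-2 - J)*(-1/13) = 2/13 + J/13)
(-273 + d(r, -1 - (3 + √(S - 3))))² = (-273 + (2/13 + (-1 - (3 + √(4 - 3)))/13))² = (-273 + (2/13 + (-1 - (3 + √1))/13))² = (-273 + (2/13 + (-1 - (3 + 1))/13))² = (-273 + (2/13 + (-1 - 1*4)/13))² = (-273 + (2/13 + (-1 - 4)/13))² = (-273 + (2/13 + (1/13)*(-5)))² = (-273 + (2/13 - 5/13))² = (-273 - 3/13)² = (-3552/13)² = 12616704/169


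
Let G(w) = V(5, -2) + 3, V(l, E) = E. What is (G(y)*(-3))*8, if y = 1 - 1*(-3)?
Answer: -24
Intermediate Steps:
y = 4 (y = 1 + 3 = 4)
G(w) = 1 (G(w) = -2 + 3 = 1)
(G(y)*(-3))*8 = (1*(-3))*8 = -3*8 = -24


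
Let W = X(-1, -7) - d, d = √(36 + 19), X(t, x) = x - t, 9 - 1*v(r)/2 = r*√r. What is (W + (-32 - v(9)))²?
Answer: (2 + √55)² ≈ 88.665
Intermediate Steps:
v(r) = 18 - 2*r^(3/2) (v(r) = 18 - 2*r*√r = 18 - 2*r^(3/2))
d = √55 ≈ 7.4162
W = -6 - √55 (W = (-7 - 1*(-1)) - √55 = (-7 + 1) - √55 = -6 - √55 ≈ -13.416)
(W + (-32 - v(9)))² = ((-6 - √55) + (-32 - (18 - 2*9^(3/2))))² = ((-6 - √55) + (-32 - (18 - 2*27)))² = ((-6 - √55) + (-32 - (18 - 54)))² = ((-6 - √55) + (-32 - 1*(-36)))² = ((-6 - √55) + (-32 + 36))² = ((-6 - √55) + 4)² = (-2 - √55)²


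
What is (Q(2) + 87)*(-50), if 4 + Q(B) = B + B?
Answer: -4350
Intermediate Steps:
Q(B) = -4 + 2*B (Q(B) = -4 + (B + B) = -4 + 2*B)
(Q(2) + 87)*(-50) = ((-4 + 2*2) + 87)*(-50) = ((-4 + 4) + 87)*(-50) = (0 + 87)*(-50) = 87*(-50) = -4350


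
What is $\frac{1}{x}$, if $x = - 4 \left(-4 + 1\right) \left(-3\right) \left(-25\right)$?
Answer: $\frac{1}{900} \approx 0.0011111$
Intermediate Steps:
$x = 900$ ($x = \left(-4\right) \left(-3\right) \left(-3\right) \left(-25\right) = 12 \left(-3\right) \left(-25\right) = \left(-36\right) \left(-25\right) = 900$)
$\frac{1}{x} = \frac{1}{900}$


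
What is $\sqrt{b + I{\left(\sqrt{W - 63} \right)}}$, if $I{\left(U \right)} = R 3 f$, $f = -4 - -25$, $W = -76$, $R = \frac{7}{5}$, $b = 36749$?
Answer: $\frac{\sqrt{920930}}{5} \approx 191.93$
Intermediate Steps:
$R = \frac{7}{5}$ ($R = 7 \cdot \frac{1}{5} = \frac{7}{5} \approx 1.4$)
$f = 21$ ($f = -4 + 25 = 21$)
$I{\left(U \right)} = \frac{441}{5}$ ($I{\left(U \right)} = \frac{7}{5} \cdot 3 \cdot 21 = \frac{21}{5} \cdot 21 = \frac{441}{5}$)
$\sqrt{b + I{\left(\sqrt{W - 63} \right)}} = \sqrt{36749 + \frac{441}{5}} = \sqrt{\frac{184186}{5}} = \frac{\sqrt{920930}}{5}$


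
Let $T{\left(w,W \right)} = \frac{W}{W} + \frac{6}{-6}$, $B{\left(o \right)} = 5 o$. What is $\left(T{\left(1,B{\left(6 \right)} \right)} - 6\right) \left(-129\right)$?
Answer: $774$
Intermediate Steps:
$T{\left(w,W \right)} = 0$ ($T{\left(w,W \right)} = 1 + 6 \left(- \frac{1}{6}\right) = 1 - 1 = 0$)
$\left(T{\left(1,B{\left(6 \right)} \right)} - 6\right) \left(-129\right) = \left(0 - 6\right) \left(-129\right) = \left(-6\right) \left(-129\right) = 774$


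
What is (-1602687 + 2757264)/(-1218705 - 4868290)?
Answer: -1154577/6086995 ≈ -0.18968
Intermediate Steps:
(-1602687 + 2757264)/(-1218705 - 4868290) = 1154577/(-6086995) = 1154577*(-1/6086995) = -1154577/6086995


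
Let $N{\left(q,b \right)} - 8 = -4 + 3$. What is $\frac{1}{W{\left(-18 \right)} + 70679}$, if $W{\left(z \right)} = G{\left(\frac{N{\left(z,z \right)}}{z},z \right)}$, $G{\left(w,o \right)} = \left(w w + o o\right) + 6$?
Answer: $\frac{324}{23006965} \approx 1.4083 \cdot 10^{-5}$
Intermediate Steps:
$N{\left(q,b \right)} = 7$ ($N{\left(q,b \right)} = 8 + \left(-4 + 3\right) = 8 - 1 = 7$)
$G{\left(w,o \right)} = 6 + o^{2} + w^{2}$ ($G{\left(w,o \right)} = \left(w^{2} + o^{2}\right) + 6 = \left(o^{2} + w^{2}\right) + 6 = 6 + o^{2} + w^{2}$)
$W{\left(z \right)} = 6 + z^{2} + \frac{49}{z^{2}}$ ($W{\left(z \right)} = 6 + z^{2} + \left(\frac{7}{z}\right)^{2} = 6 + z^{2} + \frac{49}{z^{2}}$)
$\frac{1}{W{\left(-18 \right)} + 70679} = \frac{1}{\left(6 + \left(-18\right)^{2} + \frac{49}{324}\right) + 70679} = \frac{1}{\left(6 + 324 + 49 \cdot \frac{1}{324}\right) + 70679} = \frac{1}{\left(6 + 324 + \frac{49}{324}\right) + 70679} = \frac{1}{\frac{106969}{324} + 70679} = \frac{1}{\frac{23006965}{324}} = \frac{324}{23006965}$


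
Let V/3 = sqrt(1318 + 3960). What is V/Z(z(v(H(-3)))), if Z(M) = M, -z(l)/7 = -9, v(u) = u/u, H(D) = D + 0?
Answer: sqrt(5278)/21 ≈ 3.4595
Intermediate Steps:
H(D) = D
v(u) = 1
z(l) = 63 (z(l) = -7*(-9) = 63)
V = 3*sqrt(5278) (V = 3*sqrt(1318 + 3960) = 3*sqrt(5278) ≈ 217.95)
V/Z(z(v(H(-3)))) = (3*sqrt(5278))/63 = (3*sqrt(5278))*(1/63) = sqrt(5278)/21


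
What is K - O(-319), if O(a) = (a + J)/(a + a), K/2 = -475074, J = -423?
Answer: -303097583/319 ≈ -9.5015e+5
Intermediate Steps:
K = -950148 (K = 2*(-475074) = -950148)
O(a) = (-423 + a)/(2*a) (O(a) = (a - 423)/(a + a) = (-423 + a)/((2*a)) = (-423 + a)*(1/(2*a)) = (-423 + a)/(2*a))
K - O(-319) = -950148 - (-423 - 319)/(2*(-319)) = -950148 - (-1)*(-742)/(2*319) = -950148 - 1*371/319 = -950148 - 371/319 = -303097583/319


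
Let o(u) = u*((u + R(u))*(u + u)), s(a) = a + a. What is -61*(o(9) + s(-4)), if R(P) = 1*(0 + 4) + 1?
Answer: -137860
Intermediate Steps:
s(a) = 2*a
R(P) = 5 (R(P) = 1*4 + 1 = 4 + 1 = 5)
o(u) = 2*u**2*(5 + u) (o(u) = u*((u + 5)*(u + u)) = u*((5 + u)*(2*u)) = u*(2*u*(5 + u)) = 2*u**2*(5 + u))
-61*(o(9) + s(-4)) = -61*(2*9**2*(5 + 9) + 2*(-4)) = -61*(2*81*14 - 8) = -61*(2268 - 8) = -61*2260 = -137860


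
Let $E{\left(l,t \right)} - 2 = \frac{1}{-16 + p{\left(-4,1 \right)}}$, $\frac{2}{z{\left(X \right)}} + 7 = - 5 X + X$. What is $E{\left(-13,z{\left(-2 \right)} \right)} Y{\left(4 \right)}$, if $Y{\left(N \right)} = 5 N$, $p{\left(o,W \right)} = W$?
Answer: $\frac{116}{3} \approx 38.667$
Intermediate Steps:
$z{\left(X \right)} = \frac{2}{-7 - 4 X}$ ($z{\left(X \right)} = \frac{2}{-7 + \left(- 5 X + X\right)} = \frac{2}{-7 - 4 X}$)
$E{\left(l,t \right)} = \frac{29}{15}$ ($E{\left(l,t \right)} = 2 + \frac{1}{-16 + 1} = 2 + \frac{1}{-15} = 2 - \frac{1}{15} = \frac{29}{15}$)
$E{\left(-13,z{\left(-2 \right)} \right)} Y{\left(4 \right)} = \frac{29 \cdot 5 \cdot 4}{15} = \frac{29}{15} \cdot 20 = \frac{116}{3}$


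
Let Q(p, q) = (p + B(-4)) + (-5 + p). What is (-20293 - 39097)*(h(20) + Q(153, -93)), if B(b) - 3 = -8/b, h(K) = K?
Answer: -19361140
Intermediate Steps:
B(b) = 3 - 8/b
Q(p, q) = 2*p (Q(p, q) = (p + (3 - 8/(-4))) + (-5 + p) = (p + (3 - 8*(-¼))) + (-5 + p) = (p + (3 + 2)) + (-5 + p) = (p + 5) + (-5 + p) = (5 + p) + (-5 + p) = 2*p)
(-20293 - 39097)*(h(20) + Q(153, -93)) = (-20293 - 39097)*(20 + 2*153) = -59390*(20 + 306) = -59390*326 = -19361140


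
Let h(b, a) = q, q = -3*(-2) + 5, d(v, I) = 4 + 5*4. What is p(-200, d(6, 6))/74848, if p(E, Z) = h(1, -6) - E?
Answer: 211/74848 ≈ 0.0028190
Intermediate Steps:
d(v, I) = 24 (d(v, I) = 4 + 20 = 24)
q = 11 (q = 6 + 5 = 11)
h(b, a) = 11
p(E, Z) = 11 - E
p(-200, d(6, 6))/74848 = (11 - 1*(-200))/74848 = (11 + 200)*(1/74848) = 211*(1/74848) = 211/74848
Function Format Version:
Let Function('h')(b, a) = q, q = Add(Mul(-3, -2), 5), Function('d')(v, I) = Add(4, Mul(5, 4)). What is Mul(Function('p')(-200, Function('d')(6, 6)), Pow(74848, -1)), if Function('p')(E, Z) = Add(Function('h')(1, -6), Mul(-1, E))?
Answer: Rational(211, 74848) ≈ 0.0028190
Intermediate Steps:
Function('d')(v, I) = 24 (Function('d')(v, I) = Add(4, 20) = 24)
q = 11 (q = Add(6, 5) = 11)
Function('h')(b, a) = 11
Function('p')(E, Z) = Add(11, Mul(-1, E))
Mul(Function('p')(-200, Function('d')(6, 6)), Pow(74848, -1)) = Mul(Add(11, Mul(-1, -200)), Pow(74848, -1)) = Mul(Add(11, 200), Rational(1, 74848)) = Mul(211, Rational(1, 74848)) = Rational(211, 74848)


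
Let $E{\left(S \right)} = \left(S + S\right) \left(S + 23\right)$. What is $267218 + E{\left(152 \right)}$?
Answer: $320418$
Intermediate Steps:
$E{\left(S \right)} = 2 S \left(23 + S\right)$
$267218 + E{\left(152 \right)} = 267218 + 2 \cdot 152 \left(23 + 152\right) = 267218 + 2 \cdot 152 \cdot 175 = 267218 + 53200 = 320418$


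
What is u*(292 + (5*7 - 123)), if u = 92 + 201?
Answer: 59772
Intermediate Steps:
u = 293
u*(292 + (5*7 - 123)) = 293*(292 + (5*7 - 123)) = 293*(292 + (35 - 123)) = 293*(292 - 88) = 293*204 = 59772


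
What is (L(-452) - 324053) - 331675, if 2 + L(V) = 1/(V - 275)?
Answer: -476715711/727 ≈ -6.5573e+5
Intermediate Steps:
L(V) = -2 + 1/(-275 + V) (L(V) = -2 + 1/(V - 275) = -2 + 1/(-275 + V))
(L(-452) - 324053) - 331675 = ((551 - 2*(-452))/(-275 - 452) - 324053) - 331675 = ((551 + 904)/(-727) - 324053) - 331675 = (-1/727*1455 - 324053) - 331675 = (-1455/727 - 324053) - 331675 = -235587986/727 - 331675 = -476715711/727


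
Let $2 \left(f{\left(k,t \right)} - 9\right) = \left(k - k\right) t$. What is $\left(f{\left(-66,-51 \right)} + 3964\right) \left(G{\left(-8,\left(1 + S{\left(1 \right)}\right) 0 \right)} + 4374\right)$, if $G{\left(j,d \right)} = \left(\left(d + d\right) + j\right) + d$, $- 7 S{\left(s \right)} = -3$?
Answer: $17346118$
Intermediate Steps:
$S{\left(s \right)} = \frac{3}{7}$ ($S{\left(s \right)} = \left(- \frac{1}{7}\right) \left(-3\right) = \frac{3}{7}$)
$f{\left(k,t \right)} = 9$ ($f{\left(k,t \right)} = 9 + \frac{\left(k - k\right) t}{2} = 9 + \frac{0 t}{2} = 9 + \frac{1}{2} \cdot 0 = 9 + 0 = 9$)
$G{\left(j,d \right)} = j + 3 d$ ($G{\left(j,d \right)} = \left(2 d + j\right) + d = \left(j + 2 d\right) + d = j + 3 d$)
$\left(f{\left(-66,-51 \right)} + 3964\right) \left(G{\left(-8,\left(1 + S{\left(1 \right)}\right) 0 \right)} + 4374\right) = \left(9 + 3964\right) \left(\left(-8 + 3 \left(1 + \frac{3}{7}\right) 0\right) + 4374\right) = 3973 \left(\left(-8 + 3 \cdot \frac{10}{7} \cdot 0\right) + 4374\right) = 3973 \left(\left(-8 + 3 \cdot 0\right) + 4374\right) = 3973 \left(\left(-8 + 0\right) + 4374\right) = 3973 \left(-8 + 4374\right) = 3973 \cdot 4366 = 17346118$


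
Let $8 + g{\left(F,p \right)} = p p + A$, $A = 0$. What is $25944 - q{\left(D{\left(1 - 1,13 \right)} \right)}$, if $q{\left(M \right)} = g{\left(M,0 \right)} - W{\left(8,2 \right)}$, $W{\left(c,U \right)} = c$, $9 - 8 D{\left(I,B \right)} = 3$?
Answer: $25960$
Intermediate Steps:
$D{\left(I,B \right)} = \frac{3}{4}$ ($D{\left(I,B \right)} = \frac{9}{8} - \frac{3}{8} = \frac{3}{4}$)
$g{\left(F,p \right)} = -8 + p^{2}$ ($g{\left(F,p \right)} = -8 + \left(p p + 0\right) = -8 + \left(p^{2} + 0\right) = -8 + p^{2}$)
$q{\left(M \right)} = -16$ ($q{\left(M \right)} = \left(-8 + 0^{2}\right) - 8 = \left(-8 + 0\right) - 8 = -8 - 8 = -16$)
$25944 - q{\left(D{\left(1 - 1,13 \right)} \right)} = 25944 - -16 = 25944 + 16 = 25960$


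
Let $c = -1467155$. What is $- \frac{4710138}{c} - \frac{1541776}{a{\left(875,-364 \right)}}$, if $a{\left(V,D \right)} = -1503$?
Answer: $\frac{2269103704694}{2205133965} \approx 1029.0$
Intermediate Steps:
$- \frac{4710138}{c} - \frac{1541776}{a{\left(875,-364 \right)}} = - \frac{4710138}{-1467155} - \frac{1541776}{-1503} = \left(-4710138\right) \left(- \frac{1}{1467155}\right) - - \frac{1541776}{1503} = \frac{4710138}{1467155} + \frac{1541776}{1503} = \frac{2269103704694}{2205133965}$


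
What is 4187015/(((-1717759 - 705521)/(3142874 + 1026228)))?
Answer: -1745609261053/242328 ≈ -7.2035e+6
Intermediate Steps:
4187015/(((-1717759 - 705521)/(3142874 + 1026228))) = 4187015/((-2423280/4169102)) = 4187015/((-2423280*1/4169102)) = 4187015/(-1211640/2084551) = 4187015*(-2084551/1211640) = -1745609261053/242328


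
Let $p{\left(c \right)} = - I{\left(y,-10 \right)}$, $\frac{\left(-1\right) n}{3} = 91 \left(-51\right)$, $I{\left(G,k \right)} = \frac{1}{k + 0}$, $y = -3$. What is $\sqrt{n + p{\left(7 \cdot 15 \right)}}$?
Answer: $\frac{\sqrt{1392310}}{10} \approx 118.0$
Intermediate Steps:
$I{\left(G,k \right)} = \frac{1}{k}$
$n = 13923$ ($n = - 3 \cdot 91 \left(-51\right) = \left(-3\right) \left(-4641\right) = 13923$)
$p{\left(c \right)} = \frac{1}{10}$ ($p{\left(c \right)} = - \frac{1}{-10} = \left(-1\right) \left(- \frac{1}{10}\right) = \frac{1}{10}$)
$\sqrt{n + p{\left(7 \cdot 15 \right)}} = \sqrt{13923 + \frac{1}{10}} = \sqrt{\frac{139231}{10}} = \frac{\sqrt{1392310}}{10}$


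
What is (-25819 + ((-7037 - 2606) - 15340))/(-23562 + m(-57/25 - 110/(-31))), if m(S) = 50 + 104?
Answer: 25401/11704 ≈ 2.1703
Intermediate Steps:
m(S) = 154
(-25819 + ((-7037 - 2606) - 15340))/(-23562 + m(-57/25 - 110/(-31))) = (-25819 + ((-7037 - 2606) - 15340))/(-23562 + 154) = (-25819 + (-9643 - 15340))/(-23408) = (-25819 - 24983)*(-1/23408) = -50802*(-1/23408) = 25401/11704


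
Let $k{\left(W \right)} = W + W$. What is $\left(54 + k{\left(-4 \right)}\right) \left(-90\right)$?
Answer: $-4140$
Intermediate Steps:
$k{\left(W \right)} = 2 W$
$\left(54 + k{\left(-4 \right)}\right) \left(-90\right) = \left(54 + 2 \left(-4\right)\right) \left(-90\right) = \left(54 - 8\right) \left(-90\right) = 46 \left(-90\right) = -4140$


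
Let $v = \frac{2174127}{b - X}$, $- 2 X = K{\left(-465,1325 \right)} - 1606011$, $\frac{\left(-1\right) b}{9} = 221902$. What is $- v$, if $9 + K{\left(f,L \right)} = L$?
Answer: $\frac{4348254}{5598931} \approx 0.77662$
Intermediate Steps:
$b = -1997118$ ($b = \left(-9\right) 221902 = -1997118$)
$K{\left(f,L \right)} = -9 + L$
$X = \frac{1604695}{2}$ ($X = - \frac{\left(-9 + 1325\right) - 1606011}{2} = - \frac{1316 - 1606011}{2} = \left(- \frac{1}{2}\right) \left(-1604695\right) = \frac{1604695}{2} \approx 8.0235 \cdot 10^{5}$)
$v = - \frac{4348254}{5598931}$ ($v = \frac{2174127}{-1997118 - \frac{1604695}{2}} = \frac{2174127}{- \frac{5598931}{2}} = 2174127 \left(- \frac{2}{5598931}\right) = - \frac{4348254}{5598931} \approx -0.77662$)
$- v = \left(-1\right) \left(- \frac{4348254}{5598931}\right) = \frac{4348254}{5598931}$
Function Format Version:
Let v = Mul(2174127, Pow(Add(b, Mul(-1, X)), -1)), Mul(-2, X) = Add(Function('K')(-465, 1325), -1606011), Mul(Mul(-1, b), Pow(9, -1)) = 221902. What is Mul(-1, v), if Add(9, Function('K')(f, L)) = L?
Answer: Rational(4348254, 5598931) ≈ 0.77662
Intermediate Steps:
b = -1997118 (b = Mul(-9, 221902) = -1997118)
Function('K')(f, L) = Add(-9, L)
X = Rational(1604695, 2) (X = Mul(Rational(-1, 2), Add(Add(-9, 1325), -1606011)) = Mul(Rational(-1, 2), Add(1316, -1606011)) = Mul(Rational(-1, 2), -1604695) = Rational(1604695, 2) ≈ 8.0235e+5)
v = Rational(-4348254, 5598931) (v = Mul(2174127, Pow(Add(-1997118, Mul(-1, Rational(1604695, 2))), -1)) = Mul(2174127, Pow(Add(-1997118, Rational(-1604695, 2)), -1)) = Mul(2174127, Pow(Rational(-5598931, 2), -1)) = Mul(2174127, Rational(-2, 5598931)) = Rational(-4348254, 5598931) ≈ -0.77662)
Mul(-1, v) = Mul(-1, Rational(-4348254, 5598931)) = Rational(4348254, 5598931)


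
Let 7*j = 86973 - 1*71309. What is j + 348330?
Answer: 2453974/7 ≈ 3.5057e+5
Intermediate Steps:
j = 15664/7 (j = (86973 - 1*71309)/7 = (86973 - 71309)/7 = (⅐)*15664 = 15664/7 ≈ 2237.7)
j + 348330 = 15664/7 + 348330 = 2453974/7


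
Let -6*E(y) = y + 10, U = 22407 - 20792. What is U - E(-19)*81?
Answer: 2987/2 ≈ 1493.5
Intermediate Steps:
U = 1615
E(y) = -5/3 - y/6 (E(y) = -(y + 10)/6 = -(10 + y)/6 = -5/3 - y/6)
U - E(-19)*81 = 1615 - (-5/3 - ⅙*(-19))*81 = 1615 - (-5/3 + 19/6)*81 = 1615 - 3*81/2 = 1615 - 1*243/2 = 1615 - 243/2 = 2987/2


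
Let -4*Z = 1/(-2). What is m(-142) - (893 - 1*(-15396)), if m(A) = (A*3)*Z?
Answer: -65369/4 ≈ -16342.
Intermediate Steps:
Z = ⅛ (Z = -¼/(-2) = -¼*(-½) = ⅛ ≈ 0.12500)
m(A) = 3*A/8 (m(A) = (A*3)*(⅛) = (3*A)*(⅛) = 3*A/8)
m(-142) - (893 - 1*(-15396)) = (3/8)*(-142) - (893 - 1*(-15396)) = -213/4 - (893 + 15396) = -213/4 - 1*16289 = -213/4 - 16289 = -65369/4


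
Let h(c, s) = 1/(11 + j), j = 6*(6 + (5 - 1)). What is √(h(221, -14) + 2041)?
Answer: 4*√643047/71 ≈ 45.178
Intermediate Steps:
j = 60 (j = 6*(6 + 4) = 6*10 = 60)
h(c, s) = 1/71 (h(c, s) = 1/(11 + 60) = 1/71)
√(h(221, -14) + 2041) = √(1/71 + 2041) = √(144912/71) = 4*√643047/71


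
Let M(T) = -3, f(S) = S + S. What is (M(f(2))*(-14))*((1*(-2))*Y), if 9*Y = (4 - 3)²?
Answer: -28/3 ≈ -9.3333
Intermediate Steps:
Y = ⅑ (Y = (4 - 3)²/9 = (⅑)*1² = (⅑)*1 = ⅑ ≈ 0.11111)
f(S) = 2*S
(M(f(2))*(-14))*((1*(-2))*Y) = (-3*(-14))*((1*(-2))*(⅑)) = 42*(-2*⅑) = 42*(-2/9) = -28/3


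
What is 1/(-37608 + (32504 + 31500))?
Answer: 1/26396 ≈ 3.7885e-5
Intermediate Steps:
1/(-37608 + (32504 + 31500)) = 1/(-37608 + 64004) = 1/26396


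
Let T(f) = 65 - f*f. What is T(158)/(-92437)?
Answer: 24899/92437 ≈ 0.26936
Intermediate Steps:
T(f) = 65 - f²
T(158)/(-92437) = (65 - 1*158²)/(-92437) = (65 - 1*24964)*(-1/92437) = (65 - 24964)*(-1/92437) = -24899*(-1/92437) = 24899/92437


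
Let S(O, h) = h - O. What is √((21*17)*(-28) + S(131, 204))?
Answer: I*√9923 ≈ 99.614*I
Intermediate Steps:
√((21*17)*(-28) + S(131, 204)) = √((21*17)*(-28) + (204 - 1*131)) = √(357*(-28) + (204 - 131)) = √(-9996 + 73) = √(-9923) = I*√9923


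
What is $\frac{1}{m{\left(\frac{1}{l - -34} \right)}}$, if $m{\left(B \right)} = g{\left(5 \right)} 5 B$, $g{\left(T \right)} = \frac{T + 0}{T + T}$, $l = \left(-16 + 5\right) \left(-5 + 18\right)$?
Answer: $- \frac{218}{5} \approx -43.6$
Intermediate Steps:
$l = -143$ ($l = \left(-11\right) 13 = -143$)
$g{\left(T \right)} = \frac{1}{2}$ ($g{\left(T \right)} = \frac{T}{2 T} = T \frac{1}{2 T} = \frac{1}{2}$)
$m{\left(B \right)} = \frac{5 B}{2}$ ($m{\left(B \right)} = \frac{1}{2} \cdot 5 B = \frac{5 B}{2}$)
$\frac{1}{m{\left(\frac{1}{l - -34} \right)}} = \frac{1}{\frac{5}{2} \frac{1}{-143 - -34}} = \frac{1}{\frac{5}{2} \frac{1}{-143 + 34}} = \frac{1}{\frac{5}{2} \frac{1}{-109}} = \frac{1}{\frac{5}{2} \left(- \frac{1}{109}\right)} = \frac{1}{- \frac{5}{218}} = - \frac{218}{5}$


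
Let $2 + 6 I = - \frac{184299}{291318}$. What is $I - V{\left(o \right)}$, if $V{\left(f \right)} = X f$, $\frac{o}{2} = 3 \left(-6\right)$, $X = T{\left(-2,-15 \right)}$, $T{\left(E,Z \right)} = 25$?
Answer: $\frac{7595895}{8444} \approx 899.56$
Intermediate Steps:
$I = - \frac{3705}{8444}$ ($I = - \frac{1}{3} + \frac{\left(-184299\right) \frac{1}{291318}}{6} = - \frac{1}{3} + \frac{1}{6} \left(- \frac{2671}{4222}\right) = - \frac{1}{3} - \frac{2671}{25332} = - \frac{3705}{8444} \approx -0.43877$)
$X = 25$
$o = -36$ ($o = 2 \cdot 3 \left(-6\right) = 2 \left(-18\right) = -36$)
$V{\left(f \right)} = 25 f$
$I - V{\left(o \right)} = - \frac{3705}{8444} - 25 \left(-36\right) = - \frac{3705}{8444} - -900 = - \frac{3705}{8444} + 900 = \frac{7595895}{8444}$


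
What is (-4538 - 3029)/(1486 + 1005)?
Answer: -161/53 ≈ -3.0377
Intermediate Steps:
(-4538 - 3029)/(1486 + 1005) = -7567/2491 = -7567*1/2491 = -161/53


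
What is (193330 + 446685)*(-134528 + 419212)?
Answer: 182202030260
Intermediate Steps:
(193330 + 446685)*(-134528 + 419212) = 640015*284684 = 182202030260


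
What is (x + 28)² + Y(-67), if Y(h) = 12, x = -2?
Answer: 688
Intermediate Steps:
(x + 28)² + Y(-67) = (-2 + 28)² + 12 = 26² + 12 = 676 + 12 = 688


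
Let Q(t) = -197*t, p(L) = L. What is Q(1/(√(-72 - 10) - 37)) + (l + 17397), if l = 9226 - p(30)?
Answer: 38593732/1451 + 197*I*√82/1451 ≈ 26598.0 + 1.2294*I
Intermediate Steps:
l = 9196 (l = 9226 - 1*30 = 9226 - 30 = 9196)
Q(1/(√(-72 - 10) - 37)) + (l + 17397) = -197/(√(-72 - 10) - 37) + (9196 + 17397) = -197/(√(-82) - 37) + 26593 = -197/(I*√82 - 37) + 26593 = -197/(-37 + I*√82) + 26593 = 26593 - 197/(-37 + I*√82)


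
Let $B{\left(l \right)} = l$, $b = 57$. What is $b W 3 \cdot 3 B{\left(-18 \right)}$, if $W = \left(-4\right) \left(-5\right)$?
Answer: $-184680$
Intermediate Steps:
$W = 20$
$b W 3 \cdot 3 B{\left(-18 \right)} = 57 \cdot 20 \cdot 3 \cdot 3 \left(-18\right) = 57 \cdot 60 \cdot 3 \left(-18\right) = 57 \cdot 180 \left(-18\right) = 10260 \left(-18\right) = -184680$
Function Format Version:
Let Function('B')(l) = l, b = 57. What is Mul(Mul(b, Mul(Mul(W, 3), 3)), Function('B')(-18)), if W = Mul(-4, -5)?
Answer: -184680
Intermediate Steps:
W = 20
Mul(Mul(b, Mul(Mul(W, 3), 3)), Function('B')(-18)) = Mul(Mul(57, Mul(Mul(20, 3), 3)), -18) = Mul(Mul(57, Mul(60, 3)), -18) = Mul(Mul(57, 180), -18) = Mul(10260, -18) = -184680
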